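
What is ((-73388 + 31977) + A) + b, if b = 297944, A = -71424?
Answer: 185109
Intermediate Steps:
((-73388 + 31977) + A) + b = ((-73388 + 31977) - 71424) + 297944 = (-41411 - 71424) + 297944 = -112835 + 297944 = 185109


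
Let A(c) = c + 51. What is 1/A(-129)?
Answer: -1/78 ≈ -0.012821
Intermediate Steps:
A(c) = 51 + c
1/A(-129) = 1/(51 - 129) = 1/(-78) = -1/78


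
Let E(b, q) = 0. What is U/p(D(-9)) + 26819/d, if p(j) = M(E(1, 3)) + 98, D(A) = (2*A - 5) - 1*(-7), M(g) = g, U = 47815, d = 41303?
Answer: 1977531207/4047694 ≈ 488.56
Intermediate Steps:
D(A) = 2 + 2*A (D(A) = (-5 + 2*A) + 7 = 2 + 2*A)
p(j) = 98 (p(j) = 0 + 98 = 98)
U/p(D(-9)) + 26819/d = 47815/98 + 26819/41303 = 1977531207/4047694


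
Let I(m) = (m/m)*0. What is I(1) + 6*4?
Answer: 24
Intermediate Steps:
I(m) = 0 (I(m) = 1*0 = 0)
I(1) + 6*4 = 0 + 6*4 = 0 + 24 = 24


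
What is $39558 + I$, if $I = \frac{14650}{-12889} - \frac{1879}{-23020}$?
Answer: $\frac{11736734662671}{296704780} \approx 39557.0$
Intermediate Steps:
$I = - \frac{313024569}{296704780}$ ($I = 14650 \left(- \frac{1}{12889}\right) - - \frac{1879}{23020} = - \frac{14650}{12889} + \frac{1879}{23020} = - \frac{313024569}{296704780} \approx -1.055$)
$39558 + I = 39558 - \frac{313024569}{296704780} = \frac{11736734662671}{296704780}$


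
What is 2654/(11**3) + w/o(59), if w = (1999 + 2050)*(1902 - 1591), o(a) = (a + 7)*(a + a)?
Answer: 154246951/942348 ≈ 163.68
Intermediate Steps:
o(a) = 2*a*(7 + a) (o(a) = (7 + a)*(2*a) = 2*a*(7 + a))
w = 1259239 (w = 4049*311 = 1259239)
2654/(11**3) + w/o(59) = 2654/(11**3) + 1259239/((2*59*(7 + 59))) = 2654/1331 + 1259239/((2*59*66)) = 2654*(1/1331) + 1259239/7788 = 2654/1331 + 1259239*(1/7788) = 2654/1331 + 1259239/7788 = 154246951/942348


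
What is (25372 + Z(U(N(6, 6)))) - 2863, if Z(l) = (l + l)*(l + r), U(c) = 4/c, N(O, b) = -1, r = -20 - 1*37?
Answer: 22997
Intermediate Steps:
r = -57 (r = -20 - 37 = -57)
Z(l) = 2*l*(-57 + l) (Z(l) = (l + l)*(l - 57) = (2*l)*(-57 + l) = 2*l*(-57 + l))
(25372 + Z(U(N(6, 6)))) - 2863 = (25372 + 2*(4/(-1))*(-57 + 4/(-1))) - 2863 = (25372 + 2*(4*(-1))*(-57 + 4*(-1))) - 2863 = (25372 + 2*(-4)*(-57 - 4)) - 2863 = (25372 + 2*(-4)*(-61)) - 2863 = (25372 + 488) - 2863 = 25860 - 2863 = 22997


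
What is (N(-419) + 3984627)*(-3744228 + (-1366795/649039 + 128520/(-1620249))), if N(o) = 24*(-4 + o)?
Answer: -5216432726546963731164975/350534930237 ≈ -1.4881e+13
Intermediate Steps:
N(o) = -96 + 24*o
(N(-419) + 3984627)*(-3744228 + (-1366795/649039 + 128520/(-1620249))) = ((-96 + 24*(-419)) + 3984627)*(-3744228 + (-1366795/649039 + 128520/(-1620249))) = ((-96 - 10056) + 3984627)*(-3744228 + (-1366795*1/649039 + 128520*(-1/1620249))) = (-10152 + 3984627)*(-3744228 + (-1366795/649039 - 42840/540083)) = 3974475*(-3744228 - 765987574745/350534930237) = 3974475*(-1312483466758996781/350534930237) = -5216432726546963731164975/350534930237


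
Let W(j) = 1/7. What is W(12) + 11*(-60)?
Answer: -4619/7 ≈ -659.86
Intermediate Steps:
W(j) = ⅐
W(12) + 11*(-60) = ⅐ + 11*(-60) = ⅐ - 660 = -4619/7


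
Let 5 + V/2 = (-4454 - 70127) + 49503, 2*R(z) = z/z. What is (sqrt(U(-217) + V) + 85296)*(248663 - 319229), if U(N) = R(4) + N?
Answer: -6018997536 - 35283*I*sqrt(201530) ≈ -6.019e+9 - 1.5839e+7*I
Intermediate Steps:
R(z) = 1/2 (R(z) = (z/z)/2 = (1/2)*1 = 1/2)
V = -50166 (V = -10 + 2*((-4454 - 70127) + 49503) = -10 + 2*(-74581 + 49503) = -10 + 2*(-25078) = -10 - 50156 = -50166)
U(N) = 1/2 + N
(sqrt(U(-217) + V) + 85296)*(248663 - 319229) = (sqrt((1/2 - 217) - 50166) + 85296)*(248663 - 319229) = (sqrt(-433/2 - 50166) + 85296)*(-70566) = (sqrt(-100765/2) + 85296)*(-70566) = (I*sqrt(201530)/2 + 85296)*(-70566) = (85296 + I*sqrt(201530)/2)*(-70566) = -6018997536 - 35283*I*sqrt(201530)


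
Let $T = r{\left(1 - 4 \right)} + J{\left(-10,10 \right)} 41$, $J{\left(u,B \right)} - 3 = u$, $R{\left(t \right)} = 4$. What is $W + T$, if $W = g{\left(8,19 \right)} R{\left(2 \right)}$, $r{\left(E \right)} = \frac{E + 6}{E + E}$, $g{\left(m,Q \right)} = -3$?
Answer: $- \frac{599}{2} \approx -299.5$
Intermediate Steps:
$r{\left(E \right)} = \frac{6 + E}{2 E}$
$J{\left(u,B \right)} = 3 + u$
$W = -12$ ($W = \left(-3\right) 4 = -12$)
$T = - \frac{575}{2}$ ($T = \frac{6 + \left(1 - 4\right)}{2 \left(1 - 4\right)} + \left(3 - 10\right) 41 = \frac{6 + \left(1 - 4\right)}{2 \left(1 - 4\right)} - 287 = \frac{6 - 3}{2 \left(-3\right)} - 287 = \frac{1}{2} \left(- \frac{1}{3}\right) 3 - 287 = - \frac{1}{2} - 287 = - \frac{575}{2} \approx -287.5$)
$W + T = -12 - \frac{575}{2} = - \frac{599}{2}$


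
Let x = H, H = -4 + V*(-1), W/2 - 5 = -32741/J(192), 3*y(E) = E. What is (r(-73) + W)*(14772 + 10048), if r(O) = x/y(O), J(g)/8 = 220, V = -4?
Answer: -29710781/44 ≈ -6.7525e+5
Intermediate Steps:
y(E) = E/3
J(g) = 1760 (J(g) = 8*220 = 1760)
W = -23941/880 (W = 10 + 2*(-32741/1760) = 10 - 32741/880 = -23941/880 ≈ -27.206)
H = 0 (H = -4 - 4*(-1) = -4 + 4 = 0)
x = 0
r(O) = 0 (r(O) = 0/((O/3)) = 0*(3/O) = 0)
(r(-73) + W)*(14772 + 10048) = (0 - 23941/880)*(14772 + 10048) = -23941/880*24820 = -29710781/44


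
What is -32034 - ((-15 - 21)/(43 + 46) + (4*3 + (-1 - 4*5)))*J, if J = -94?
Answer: -2929704/89 ≈ -32918.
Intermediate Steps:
-32034 - ((-15 - 21)/(43 + 46) + (4*3 + (-1 - 4*5)))*J = -32034 - ((-15 - 21)/(43 + 46) + (4*3 + (-1 - 4*5)))*(-94) = -32034 - (-36/89 + (12 + (-1 - 20)))*(-94) = -32034 - (-36*1/89 + (12 - 21))*(-94) = -32034 - (-36/89 - 9)*(-94) = -32034 - (-837)*(-94)/89 = -32034 - 1*78678/89 = -32034 - 78678/89 = -2929704/89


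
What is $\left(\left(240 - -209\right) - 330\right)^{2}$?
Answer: $14161$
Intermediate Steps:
$\left(\left(240 - -209\right) - 330\right)^{2} = \left(\left(240 + 209\right) - 330\right)^{2} = \left(449 - 330\right)^{2} = 119^{2} = 14161$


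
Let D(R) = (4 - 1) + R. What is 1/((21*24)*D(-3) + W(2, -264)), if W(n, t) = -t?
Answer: 1/264 ≈ 0.0037879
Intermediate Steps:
D(R) = 3 + R
1/((21*24)*D(-3) + W(2, -264)) = 1/((21*24)*(3 - 3) - 1*(-264)) = 1/(504*0 + 264) = 1/(0 + 264) = 1/264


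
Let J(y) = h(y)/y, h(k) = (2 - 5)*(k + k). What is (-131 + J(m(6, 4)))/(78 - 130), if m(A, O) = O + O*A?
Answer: 137/52 ≈ 2.6346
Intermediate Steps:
h(k) = -6*k
m(A, O) = O + A*O
J(y) = -6 (J(y) = (-6*y)/y = -6)
(-131 + J(m(6, 4)))/(78 - 130) = (-131 - 6)/(78 - 130) = -137/(-52) = -1/52*(-137) = 137/52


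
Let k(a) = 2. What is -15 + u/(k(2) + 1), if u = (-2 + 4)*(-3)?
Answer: -17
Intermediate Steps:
u = -6 (u = 2*(-3) = -6)
-15 + u/(k(2) + 1) = -15 - 6/(2 + 1) = -15 - 6/3 = -15 + (⅓)*(-6) = -15 - 2 = -17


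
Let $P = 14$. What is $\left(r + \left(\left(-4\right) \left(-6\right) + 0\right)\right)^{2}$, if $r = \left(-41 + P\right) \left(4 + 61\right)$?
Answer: $2996361$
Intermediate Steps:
$r = -1755$ ($r = \left(-41 + 14\right) \left(4 + 61\right) = \left(-27\right) 65 = -1755$)
$\left(r + \left(\left(-4\right) \left(-6\right) + 0\right)\right)^{2} = \left(-1755 + \left(\left(-4\right) \left(-6\right) + 0\right)\right)^{2} = \left(-1755 + \left(24 + 0\right)\right)^{2} = \left(-1755 + 24\right)^{2} = \left(-1731\right)^{2} = 2996361$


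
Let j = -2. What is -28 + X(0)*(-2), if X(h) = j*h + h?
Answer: -28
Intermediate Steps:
X(h) = -h (X(h) = -2*h + h = -h)
-28 + X(0)*(-2) = -28 - 1*0*(-2) = -28 + 0*(-2) = -28 + 0 = -28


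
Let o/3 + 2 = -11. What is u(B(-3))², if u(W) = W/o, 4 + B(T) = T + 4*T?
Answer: 361/1521 ≈ 0.23734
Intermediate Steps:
o = -39 (o = -6 + 3*(-11) = -6 - 33 = -39)
B(T) = -4 + 5*T (B(T) = -4 + (T + 4*T) = -4 + 5*T)
u(W) = -W/39 (u(W) = W/(-39) = W*(-1/39) = -W/39)
u(B(-3))² = (-(-4 + 5*(-3))/39)² = (-(-4 - 15)/39)² = (-1/39*(-19))² = (19/39)² = 361/1521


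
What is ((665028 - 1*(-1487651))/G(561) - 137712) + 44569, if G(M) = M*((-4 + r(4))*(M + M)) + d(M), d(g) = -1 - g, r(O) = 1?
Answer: -175938847663/1888888 ≈ -93144.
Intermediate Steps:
G(M) = -1 - M - 6*M**2 (G(M) = M*((-4 + 1)*(M + M)) + (-1 - M) = M*(-6*M) + (-1 - M) = -6*M**2 + (-1 - M) = -1 - M - 6*M**2)
((665028 - 1*(-1487651))/G(561) - 137712) + 44569 = ((665028 - 1*(-1487651))/(-1 - 1*561 - 6*561**2) - 137712) + 44569 = ((665028 + 1487651)/(-1 - 561 - 6*314721) - 137712) + 44569 = (2152679/(-1 - 561 - 1888326) - 137712) + 44569 = (2152679/(-1888888) - 137712) + 44569 = (2152679*(-1/1888888) - 137712) + 44569 = (-2152679/1888888 - 137712) + 44569 = -260124696935/1888888 + 44569 = -175938847663/1888888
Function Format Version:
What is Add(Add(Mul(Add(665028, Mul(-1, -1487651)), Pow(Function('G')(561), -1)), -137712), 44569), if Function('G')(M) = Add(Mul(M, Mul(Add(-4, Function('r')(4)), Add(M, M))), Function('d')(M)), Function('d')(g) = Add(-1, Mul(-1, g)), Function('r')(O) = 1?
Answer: Rational(-175938847663, 1888888) ≈ -93144.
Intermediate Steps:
Function('G')(M) = Add(-1, Mul(-1, M), Mul(-6, Pow(M, 2))) (Function('G')(M) = Add(Mul(M, Mul(Add(-4, 1), Add(M, M))), Add(-1, Mul(-1, M))) = Add(Mul(M, Mul(-3, Mul(2, M))), Add(-1, Mul(-1, M))) = Add(Mul(M, Mul(-6, M)), Add(-1, Mul(-1, M))) = Add(Mul(-6, Pow(M, 2)), Add(-1, Mul(-1, M))) = Add(-1, Mul(-1, M), Mul(-6, Pow(M, 2))))
Add(Add(Mul(Add(665028, Mul(-1, -1487651)), Pow(Function('G')(561), -1)), -137712), 44569) = Add(Add(Mul(Add(665028, Mul(-1, -1487651)), Pow(Add(-1, Mul(-1, 561), Mul(-6, Pow(561, 2))), -1)), -137712), 44569) = Add(Add(Mul(Add(665028, 1487651), Pow(Add(-1, -561, Mul(-6, 314721)), -1)), -137712), 44569) = Add(Add(Mul(2152679, Pow(Add(-1, -561, -1888326), -1)), -137712), 44569) = Add(Add(Mul(2152679, Pow(-1888888, -1)), -137712), 44569) = Add(Add(Mul(2152679, Rational(-1, 1888888)), -137712), 44569) = Add(Add(Rational(-2152679, 1888888), -137712), 44569) = Add(Rational(-260124696935, 1888888), 44569) = Rational(-175938847663, 1888888)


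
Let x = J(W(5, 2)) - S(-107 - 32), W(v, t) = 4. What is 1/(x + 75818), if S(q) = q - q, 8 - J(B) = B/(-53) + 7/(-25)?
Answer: 1325/100469921 ≈ 1.3188e-5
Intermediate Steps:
J(B) = 207/25 + B/53 (J(B) = 8 - (B/(-53) + 7/(-25)) = 8 - (B*(-1/53) + 7*(-1/25)) = 8 - (-B/53 - 7/25) = 8 - (-7/25 - B/53) = 8 + (7/25 + B/53) = 207/25 + B/53)
S(q) = 0
x = 11071/1325 (x = (207/25 + (1/53)*4) - 1*0 = (207/25 + 4/53) + 0 = 11071/1325 + 0 = 11071/1325 ≈ 8.3555)
1/(x + 75818) = 1/(11071/1325 + 75818) = 1/(100469921/1325) = 1325/100469921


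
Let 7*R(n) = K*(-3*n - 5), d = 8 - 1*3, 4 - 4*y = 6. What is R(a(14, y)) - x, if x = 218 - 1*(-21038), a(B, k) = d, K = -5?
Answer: -148692/7 ≈ -21242.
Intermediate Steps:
y = -½ (y = 1 - ¼*6 = 1 - 3/2 = -½ ≈ -0.50000)
d = 5 (d = 8 - 3 = 5)
a(B, k) = 5
R(n) = 25/7 + 15*n/7 (R(n) = (-5*(-3*n - 5))/7 = (-5*(-5 - 3*n))/7 = (25 + 15*n)/7 = 25/7 + 15*n/7)
x = 21256 (x = 218 + 21038 = 21256)
R(a(14, y)) - x = (25/7 + (15/7)*5) - 1*21256 = (25/7 + 75/7) - 21256 = 100/7 - 21256 = -148692/7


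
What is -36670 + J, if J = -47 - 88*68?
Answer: -42701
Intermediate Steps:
J = -6031 (J = -47 - 5984 = -6031)
-36670 + J = -36670 - 6031 = -42701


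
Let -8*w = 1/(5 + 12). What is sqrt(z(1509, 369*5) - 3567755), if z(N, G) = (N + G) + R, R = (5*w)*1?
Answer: I*sqrt(16481790394)/68 ≈ 1888.0*I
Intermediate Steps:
w = -1/136 (w = -1/(8*(5 + 12)) = -1/8/17 = -1/8*1/17 = -1/136 ≈ -0.0073529)
R = -5/136 (R = (5*(-1/136))*1 = -5/136*1 = -5/136 ≈ -0.036765)
z(N, G) = -5/136 + G + N (z(N, G) = (N + G) - 5/136 = (G + N) - 5/136 = -5/136 + G + N)
sqrt(z(1509, 369*5) - 3567755) = sqrt((-5/136 + 369*5 + 1509) - 3567755) = sqrt((-5/136 + 1845 + 1509) - 3567755) = sqrt(456139/136 - 3567755) = sqrt(-484758541/136) = I*sqrt(16481790394)/68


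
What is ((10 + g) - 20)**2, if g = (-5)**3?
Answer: 18225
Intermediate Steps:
g = -125
((10 + g) - 20)**2 = ((10 - 125) - 20)**2 = (-115 - 20)**2 = (-135)**2 = 18225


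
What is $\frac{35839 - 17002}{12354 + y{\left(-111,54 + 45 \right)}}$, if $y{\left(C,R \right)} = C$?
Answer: $\frac{897}{583} \approx 1.5386$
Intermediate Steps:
$\frac{35839 - 17002}{12354 + y{\left(-111,54 + 45 \right)}} = \frac{35839 - 17002}{12354 - 111} = \frac{18837}{12243} = 18837 \cdot \frac{1}{12243} = \frac{897}{583}$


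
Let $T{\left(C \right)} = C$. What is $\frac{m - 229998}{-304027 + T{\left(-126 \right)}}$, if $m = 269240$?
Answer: $- \frac{39242}{304153} \approx -0.12902$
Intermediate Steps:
$\frac{m - 229998}{-304027 + T{\left(-126 \right)}} = \frac{269240 - 229998}{-304027 - 126} = \frac{39242}{-304153} = 39242 \left(- \frac{1}{304153}\right) = - \frac{39242}{304153}$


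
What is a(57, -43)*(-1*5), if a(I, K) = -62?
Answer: 310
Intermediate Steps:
a(57, -43)*(-1*5) = -(-62)*5 = -62*(-5) = 310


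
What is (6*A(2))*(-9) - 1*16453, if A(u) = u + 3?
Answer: -16723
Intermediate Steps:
A(u) = 3 + u
(6*A(2))*(-9) - 1*16453 = (6*(3 + 2))*(-9) - 1*16453 = (6*5)*(-9) - 16453 = 30*(-9) - 16453 = -270 - 16453 = -16723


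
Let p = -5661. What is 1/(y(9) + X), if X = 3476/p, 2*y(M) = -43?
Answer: -11322/250375 ≈ -0.045220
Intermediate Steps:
y(M) = -43/2 (y(M) = (1/2)*(-43) = -43/2)
X = -3476/5661 (X = 3476/(-5661) = 3476*(-1/5661) = -3476/5661 ≈ -0.61403)
1/(y(9) + X) = 1/(-43/2 - 3476/5661) = 1/(-250375/11322) = -11322/250375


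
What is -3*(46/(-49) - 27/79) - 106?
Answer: -395455/3871 ≈ -102.16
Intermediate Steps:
-3*(46/(-49) - 27/79) - 106 = -3*(46*(-1/49) - 27*1/79) - 106 = -3*(-46/49 - 27/79) - 106 = -3*(-4957/3871) - 106 = 14871/3871 - 106 = -395455/3871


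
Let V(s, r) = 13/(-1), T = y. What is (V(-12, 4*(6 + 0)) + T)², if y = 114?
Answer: 10201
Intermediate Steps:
T = 114
V(s, r) = -13 (V(s, r) = 13*(-1) = -13)
(V(-12, 4*(6 + 0)) + T)² = (-13 + 114)² = 101² = 10201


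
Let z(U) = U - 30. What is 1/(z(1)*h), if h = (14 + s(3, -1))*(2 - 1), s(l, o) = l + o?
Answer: -1/464 ≈ -0.0021552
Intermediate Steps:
z(U) = -30 + U
h = 16 (h = (14 + (3 - 1))*(2 - 1) = (14 + 2)*1 = 16*1 = 16)
1/(z(1)*h) = 1/((-30 + 1)*16) = 1/(-29*16) = 1/(-464) = -1/464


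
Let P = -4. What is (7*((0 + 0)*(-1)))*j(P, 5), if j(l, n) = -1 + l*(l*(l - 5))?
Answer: 0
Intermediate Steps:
j(l, n) = -1 + l²*(-5 + l) (j(l, n) = -1 + l*(l*(-5 + l)) = -1 + l²*(-5 + l))
(7*((0 + 0)*(-1)))*j(P, 5) = (7*((0 + 0)*(-1)))*(-1 + (-4)³ - 5*(-4)²) = (7*(0*(-1)))*(-1 - 64 - 5*16) = (7*0)*(-1 - 64 - 80) = 0*(-145) = 0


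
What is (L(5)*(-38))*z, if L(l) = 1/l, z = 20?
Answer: -152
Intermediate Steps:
(L(5)*(-38))*z = (-38/5)*20 = ((⅕)*(-38))*20 = -38/5*20 = -152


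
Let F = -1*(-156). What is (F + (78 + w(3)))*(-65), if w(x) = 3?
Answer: -15405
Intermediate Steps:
F = 156
(F + (78 + w(3)))*(-65) = (156 + (78 + 3))*(-65) = (156 + 81)*(-65) = 237*(-65) = -15405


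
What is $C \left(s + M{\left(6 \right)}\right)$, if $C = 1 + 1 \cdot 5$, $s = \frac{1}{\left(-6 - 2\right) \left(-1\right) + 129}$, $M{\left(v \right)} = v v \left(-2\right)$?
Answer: $- \frac{59178}{137} \approx -431.96$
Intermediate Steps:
$M{\left(v \right)} = - 2 v^{2}$ ($M{\left(v \right)} = v^{2} \left(-2\right) = - 2 v^{2}$)
$s = \frac{1}{137}$ ($s = \frac{1}{\left(-8\right) \left(-1\right) + 129} = \frac{1}{8 + 129} = \frac{1}{137} \approx 0.0072993$)
$C = 6$ ($C = 1 + 5 = 6$)
$C \left(s + M{\left(6 \right)}\right) = 6 \left(\frac{1}{137} - 2 \cdot 6^{2}\right) = 6 \left(\frac{1}{137} - 72\right) = 6 \left(- \frac{9863}{137}\right) = - \frac{59178}{137}$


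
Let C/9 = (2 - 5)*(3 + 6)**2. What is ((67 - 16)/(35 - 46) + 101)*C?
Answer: -2318220/11 ≈ -2.1075e+5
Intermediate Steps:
C = -2187 (C = 9*((2 - 5)*(3 + 6)**2) = 9*(-3*9**2) = 9*(-3*81) = 9*(-243) = -2187)
((67 - 16)/(35 - 46) + 101)*C = ((67 - 16)/(35 - 46) + 101)*(-2187) = (51/(-11) + 101)*(-2187) = (51*(-1/11) + 101)*(-2187) = (-51/11 + 101)*(-2187) = (1060/11)*(-2187) = -2318220/11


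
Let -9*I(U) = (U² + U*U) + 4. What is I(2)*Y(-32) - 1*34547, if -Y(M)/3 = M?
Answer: -34675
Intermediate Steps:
I(U) = -4/9 - 2*U²/9 (I(U) = -((U² + U*U) + 4)/9 = -((U² + U²) + 4)/9 = -(2*U² + 4)/9 = -(4 + 2*U²)/9 = -4/9 - 2*U²/9)
Y(M) = -3*M
I(2)*Y(-32) - 1*34547 = (-4/9 - 2/9*2²)*(-3*(-32)) - 1*34547 = (-4/9 - 2/9*4)*96 - 34547 = (-4/9 - 8/9)*96 - 34547 = -4/3*96 - 34547 = -128 - 34547 = -34675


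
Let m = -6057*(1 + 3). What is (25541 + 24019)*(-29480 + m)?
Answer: -2661768480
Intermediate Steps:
m = -24228 (m = -6057*4 = -24228)
(25541 + 24019)*(-29480 + m) = (25541 + 24019)*(-29480 - 24228) = 49560*(-53708) = -2661768480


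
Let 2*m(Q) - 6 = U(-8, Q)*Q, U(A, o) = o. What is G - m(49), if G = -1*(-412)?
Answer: -1583/2 ≈ -791.50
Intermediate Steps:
G = 412
m(Q) = 3 + Q²/2 (m(Q) = 3 + (Q*Q)/2 = 3 + Q²/2)
G - m(49) = 412 - (3 + (½)*49²) = 412 - (3 + (½)*2401) = 412 - (3 + 2401/2) = 412 - 1*2407/2 = 412 - 2407/2 = -1583/2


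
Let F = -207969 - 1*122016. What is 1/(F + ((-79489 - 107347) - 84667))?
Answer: -1/601488 ≈ -1.6625e-6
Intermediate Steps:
F = -329985 (F = -207969 - 122016 = -329985)
1/(F + ((-79489 - 107347) - 84667)) = 1/(-329985 + ((-79489 - 107347) - 84667)) = 1/(-329985 + (-186836 - 84667)) = 1/(-329985 - 271503) = 1/(-601488) = -1/601488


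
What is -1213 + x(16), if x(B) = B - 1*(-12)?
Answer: -1185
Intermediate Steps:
x(B) = 12 + B (x(B) = B + 12 = 12 + B)
-1213 + x(16) = -1213 + (12 + 16) = -1213 + 28 = -1185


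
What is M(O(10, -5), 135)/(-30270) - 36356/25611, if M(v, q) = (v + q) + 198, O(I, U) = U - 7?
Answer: -369572417/258414990 ≈ -1.4302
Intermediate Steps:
O(I, U) = -7 + U
M(v, q) = 198 + q + v (M(v, q) = (q + v) + 198 = 198 + q + v)
M(O(10, -5), 135)/(-30270) - 36356/25611 = (198 + 135 + (-7 - 5))/(-30270) - 36356/25611 = (198 + 135 - 12)*(-1/30270) - 36356*1/25611 = 321*(-1/30270) - 36356/25611 = -107/10090 - 36356/25611 = -369572417/258414990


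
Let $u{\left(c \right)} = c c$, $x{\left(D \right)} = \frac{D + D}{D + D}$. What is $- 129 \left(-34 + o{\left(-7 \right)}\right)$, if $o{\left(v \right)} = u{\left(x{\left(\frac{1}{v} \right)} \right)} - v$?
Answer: $3354$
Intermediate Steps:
$x{\left(D \right)} = 1$ ($x{\left(D \right)} = \frac{2 D}{2 D} = 2 D \frac{1}{2 D} = 1$)
$u{\left(c \right)} = c^{2}$
$o{\left(v \right)} = 1 - v$ ($o{\left(v \right)} = 1^{2} - v = 1 - v$)
$- 129 \left(-34 + o{\left(-7 \right)}\right) = - 129 \left(-34 + \left(1 - -7\right)\right) = - 129 \left(-34 + \left(1 + 7\right)\right) = - 129 \left(-34 + 8\right) = \left(-129\right) \left(-26\right) = 3354$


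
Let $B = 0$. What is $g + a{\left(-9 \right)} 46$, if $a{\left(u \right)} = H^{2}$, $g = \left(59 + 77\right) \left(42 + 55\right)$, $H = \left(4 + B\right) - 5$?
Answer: $13238$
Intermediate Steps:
$H = -1$ ($H = \left(4 + 0\right) - 5 = 4 - 5 = -1$)
$g = 13192$ ($g = 136 \cdot 97 = 13192$)
$a{\left(u \right)} = 1$ ($a{\left(u \right)} = \left(-1\right)^{2} = 1$)
$g + a{\left(-9 \right)} 46 = 13192 + 1 \cdot 46 = 13192 + 46 = 13238$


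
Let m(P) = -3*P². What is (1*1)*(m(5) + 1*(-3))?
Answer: -78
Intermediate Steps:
(1*1)*(m(5) + 1*(-3)) = (1*1)*(-3*5² + 1*(-3)) = 1*(-3*25 - 3) = 1*(-75 - 3) = 1*(-78) = -78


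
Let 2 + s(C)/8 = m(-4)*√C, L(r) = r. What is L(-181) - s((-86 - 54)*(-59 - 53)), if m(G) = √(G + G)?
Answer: -165 - 896*I*√10 ≈ -165.0 - 2833.4*I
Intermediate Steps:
m(G) = √2*√G (m(G) = √(2*G) = √2*√G)
s(C) = -16 + 16*I*√2*√C (s(C) = -16 + 8*((√2*√(-4))*√C) = -16 + 8*((√2*(2*I))*√C) = -16 + 8*((2*I*√2)*√C) = -16 + 8*(2*I*√2*√C) = -16 + 16*I*√2*√C)
L(-181) - s((-86 - 54)*(-59 - 53)) = -181 - (-16 + 16*I*√2*√((-86 - 54)*(-59 - 53))) = -181 - (-16 + 16*I*√2*√(-140*(-112))) = -181 - (-16 + 16*I*√2*√15680) = -181 - (-16 + 16*I*√2*(56*√5)) = -181 - (-16 + 896*I*√10) = -181 + (16 - 896*I*√10) = -165 - 896*I*√10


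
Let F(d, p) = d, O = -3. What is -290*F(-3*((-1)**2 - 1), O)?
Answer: 0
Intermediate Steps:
-290*F(-3*((-1)**2 - 1), O) = -(-870)*((-1)**2 - 1) = -(-870)*(1 - 1) = -(-870)*0 = -290*0 = 0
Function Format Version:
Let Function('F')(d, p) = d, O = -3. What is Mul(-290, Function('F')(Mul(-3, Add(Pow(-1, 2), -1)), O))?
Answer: 0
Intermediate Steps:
Mul(-290, Function('F')(Mul(-3, Add(Pow(-1, 2), -1)), O)) = Mul(-290, Mul(-3, Add(Pow(-1, 2), -1))) = Mul(-290, Mul(-3, Add(1, -1))) = Mul(-290, Mul(-3, 0)) = Mul(-290, 0) = 0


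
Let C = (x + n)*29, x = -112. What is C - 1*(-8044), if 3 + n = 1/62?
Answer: 291987/62 ≈ 4709.5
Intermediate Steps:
n = -185/62 (n = -3 + 1/62 = -185/62 ≈ -2.9839)
C = -206741/62 (C = (-112 - 185/62)*29 = -7129/62*29 = -206741/62 ≈ -3334.5)
C - 1*(-8044) = -206741/62 - 1*(-8044) = -206741/62 + 8044 = 291987/62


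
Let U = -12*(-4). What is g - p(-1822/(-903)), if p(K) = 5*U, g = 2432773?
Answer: 2432533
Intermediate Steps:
U = 48
p(K) = 240 (p(K) = 5*48 = 240)
g - p(-1822/(-903)) = 2432773 - 1*240 = 2432773 - 240 = 2432533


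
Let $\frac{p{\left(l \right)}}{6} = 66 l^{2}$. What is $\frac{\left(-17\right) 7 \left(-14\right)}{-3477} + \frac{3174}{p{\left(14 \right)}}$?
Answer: $- \frac{2190227}{4997608} \approx -0.43825$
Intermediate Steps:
$p{\left(l \right)} = 396 l^{2}$ ($p{\left(l \right)} = 6 \cdot 66 l^{2} = 396 l^{2}$)
$\frac{\left(-17\right) 7 \left(-14\right)}{-3477} + \frac{3174}{p{\left(14 \right)}} = \frac{\left(-17\right) 7 \left(-14\right)}{-3477} + \frac{3174}{396 \cdot 14^{2}} = \left(-119\right) \left(-14\right) \left(- \frac{1}{3477}\right) + \frac{3174}{396 \cdot 196} = 1666 \left(- \frac{1}{3477}\right) + \frac{3174}{77616} = - \frac{1666}{3477} + 3174 \cdot \frac{1}{77616} = - \frac{1666}{3477} + \frac{529}{12936} = - \frac{2190227}{4997608}$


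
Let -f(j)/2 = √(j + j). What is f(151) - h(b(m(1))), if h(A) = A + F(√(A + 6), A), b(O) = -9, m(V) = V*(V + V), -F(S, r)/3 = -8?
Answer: -15 - 2*√302 ≈ -49.756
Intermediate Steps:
F(S, r) = 24 (F(S, r) = -3*(-8) = 24)
m(V) = 2*V² (m(V) = V*(2*V) = 2*V²)
f(j) = -2*√2*√j (f(j) = -2*√(j + j) = -2*√2*√j)
h(A) = 24 + A (h(A) = A + 24 = 24 + A)
f(151) - h(b(m(1))) = -2*√2*√151 - (24 - 9) = -2*√302 - 1*15 = -2*√302 - 15 = -15 - 2*√302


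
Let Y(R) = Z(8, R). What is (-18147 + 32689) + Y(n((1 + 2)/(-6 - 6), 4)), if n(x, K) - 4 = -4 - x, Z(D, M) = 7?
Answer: 14549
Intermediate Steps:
n(x, K) = -x (n(x, K) = 4 + (-4 - x) = -x)
Y(R) = 7
(-18147 + 32689) + Y(n((1 + 2)/(-6 - 6), 4)) = (-18147 + 32689) + 7 = 14542 + 7 = 14549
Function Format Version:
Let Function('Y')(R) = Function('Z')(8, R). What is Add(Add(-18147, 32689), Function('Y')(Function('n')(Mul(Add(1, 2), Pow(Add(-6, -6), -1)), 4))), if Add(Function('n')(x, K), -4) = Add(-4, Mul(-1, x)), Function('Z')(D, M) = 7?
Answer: 14549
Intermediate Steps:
Function('n')(x, K) = Mul(-1, x) (Function('n')(x, K) = Add(4, Add(-4, Mul(-1, x))) = Mul(-1, x))
Function('Y')(R) = 7
Add(Add(-18147, 32689), Function('Y')(Function('n')(Mul(Add(1, 2), Pow(Add(-6, -6), -1)), 4))) = Add(Add(-18147, 32689), 7) = Add(14542, 7) = 14549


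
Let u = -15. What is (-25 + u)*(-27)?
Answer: 1080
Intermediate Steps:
(-25 + u)*(-27) = (-25 - 15)*(-27) = -40*(-27) = 1080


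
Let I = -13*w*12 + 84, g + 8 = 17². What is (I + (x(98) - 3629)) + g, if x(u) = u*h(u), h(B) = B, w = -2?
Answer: 6652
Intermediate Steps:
x(u) = u² (x(u) = u*u = u²)
g = 281 (g = -8 + 17² = -8 + 289 = 281)
I = 396 (I = -13*(-2)*12 + 84 = 26*12 + 84 = 312 + 84 = 396)
(I + (x(98) - 3629)) + g = (396 + (98² - 3629)) + 281 = (396 + (9604 - 3629)) + 281 = (396 + 5975) + 281 = 6371 + 281 = 6652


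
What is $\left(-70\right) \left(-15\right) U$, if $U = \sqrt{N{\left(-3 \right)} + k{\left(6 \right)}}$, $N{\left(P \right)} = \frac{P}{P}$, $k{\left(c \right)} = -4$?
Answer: $1050 i \sqrt{3} \approx 1818.7 i$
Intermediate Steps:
$N{\left(P \right)} = 1$
$U = i \sqrt{3}$ ($U = \sqrt{1 - 4} = \sqrt{-3} = i \sqrt{3} \approx 1.732 i$)
$\left(-70\right) \left(-15\right) U = \left(-70\right) \left(-15\right) i \sqrt{3} = 1050 i \sqrt{3}$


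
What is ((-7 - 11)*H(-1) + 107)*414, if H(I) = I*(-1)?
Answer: 36846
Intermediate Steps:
H(I) = -I
((-7 - 11)*H(-1) + 107)*414 = ((-7 - 11)*(-1*(-1)) + 107)*414 = (-18*1 + 107)*414 = (-18 + 107)*414 = 89*414 = 36846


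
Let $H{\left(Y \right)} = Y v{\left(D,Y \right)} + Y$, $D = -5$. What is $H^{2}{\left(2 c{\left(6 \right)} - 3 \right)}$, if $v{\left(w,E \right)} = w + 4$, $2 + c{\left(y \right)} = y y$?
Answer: $0$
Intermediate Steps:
$c{\left(y \right)} = -2 + y^{2}$ ($c{\left(y \right)} = -2 + y y = -2 + y^{2}$)
$v{\left(w,E \right)} = 4 + w$
$H{\left(Y \right)} = 0$ ($H{\left(Y \right)} = Y \left(4 - 5\right) + Y = Y \left(-1\right) + Y = - Y + Y = 0$)
$H^{2}{\left(2 c{\left(6 \right)} - 3 \right)} = 0^{2} = 0$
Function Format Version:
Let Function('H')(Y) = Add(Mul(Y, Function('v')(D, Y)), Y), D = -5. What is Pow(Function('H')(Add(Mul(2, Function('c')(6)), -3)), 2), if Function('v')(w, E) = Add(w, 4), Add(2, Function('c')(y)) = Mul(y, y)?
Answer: 0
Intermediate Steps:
Function('c')(y) = Add(-2, Pow(y, 2)) (Function('c')(y) = Add(-2, Mul(y, y)) = Add(-2, Pow(y, 2)))
Function('v')(w, E) = Add(4, w)
Function('H')(Y) = 0 (Function('H')(Y) = Add(Mul(Y, Add(4, -5)), Y) = Add(Mul(Y, -1), Y) = Add(Mul(-1, Y), Y) = 0)
Pow(Function('H')(Add(Mul(2, Function('c')(6)), -3)), 2) = Pow(0, 2) = 0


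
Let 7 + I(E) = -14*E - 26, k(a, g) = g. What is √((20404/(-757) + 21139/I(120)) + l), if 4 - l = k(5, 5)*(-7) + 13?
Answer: I*√22354529769669/1296741 ≈ 3.6461*I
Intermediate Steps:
I(E) = -33 - 14*E (I(E) = -7 + (-14*E - 26) = -7 + (-26 - 14*E) = -33 - 14*E)
l = 26 (l = 4 - (5*(-7) + 13) = 4 - (-35 + 13) = 4 - 1*(-22) = 4 + 22 = 26)
√((20404/(-757) + 21139/I(120)) + l) = √((20404/(-757) + 21139/(-33 - 14*120)) + 26) = √((20404*(-1/757) + 21139/(-33 - 1680)) + 26) = √((-20404/757 + 21139/(-1713)) + 26) = √((-20404/757 + 21139*(-1/1713)) + 26) = √((-20404/757 - 21139/1713) + 26) = √(-50954275/1296741 + 26) = √(-17239009/1296741) = I*√22354529769669/1296741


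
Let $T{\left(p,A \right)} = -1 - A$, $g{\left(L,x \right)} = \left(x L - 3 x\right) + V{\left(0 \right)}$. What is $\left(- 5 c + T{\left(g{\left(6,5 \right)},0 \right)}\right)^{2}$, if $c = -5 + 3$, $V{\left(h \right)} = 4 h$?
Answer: $81$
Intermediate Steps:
$g{\left(L,x \right)} = - 3 x + L x$ ($g{\left(L,x \right)} = \left(x L - 3 x\right) + 4 \cdot 0 = \left(L x - 3 x\right) + 0 = \left(- 3 x + L x\right) + 0 = - 3 x + L x$)
$c = -2$
$\left(- 5 c + T{\left(g{\left(6,5 \right)},0 \right)}\right)^{2} = \left(\left(-5\right) \left(-2\right) - 1\right)^{2} = \left(10 + \left(-1 + 0\right)\right)^{2} = \left(10 - 1\right)^{2} = 9^{2} = 81$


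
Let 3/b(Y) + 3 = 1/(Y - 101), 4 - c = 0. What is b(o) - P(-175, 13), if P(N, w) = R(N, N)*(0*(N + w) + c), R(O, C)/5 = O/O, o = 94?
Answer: -461/22 ≈ -20.955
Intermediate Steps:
c = 4 (c = 4 - 1*0 = 4 + 0 = 4)
b(Y) = 3/(-3 + 1/(-101 + Y)) (b(Y) = 3/(-3 + 1/(Y - 101)) = 3/(-3 + 1/(-101 + Y)))
R(O, C) = 5 (R(O, C) = 5*(O/O) = 5*1 = 5)
P(N, w) = 20 (P(N, w) = 5*(0*(N + w) + 4) = 5*(0 + 4) = 5*4 = 20)
b(o) - P(-175, 13) = 3*(101 - 1*94)/(-304 + 3*94) - 1*20 = 3*(101 - 94)/(-304 + 282) - 20 = 3*7/(-22) - 20 = 3*(-1/22)*7 - 20 = -21/22 - 20 = -461/22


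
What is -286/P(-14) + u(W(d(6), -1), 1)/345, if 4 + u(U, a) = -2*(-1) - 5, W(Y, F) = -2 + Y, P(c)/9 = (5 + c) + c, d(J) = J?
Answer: 1409/1035 ≈ 1.3614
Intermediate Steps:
P(c) = 45 + 18*c (P(c) = 9*((5 + c) + c) = 9*(5 + 2*c) = 45 + 18*c)
u(U, a) = -7 (u(U, a) = -4 + (-2*(-1) - 5) = -4 + (2 - 5) = -4 - 3 = -7)
-286/P(-14) + u(W(d(6), -1), 1)/345 = -286/(45 + 18*(-14)) - 7/345 = -286/(45 - 252) - 7*1/345 = -286/(-207) - 7/345 = -286*(-1/207) - 7/345 = 286/207 - 7/345 = 1409/1035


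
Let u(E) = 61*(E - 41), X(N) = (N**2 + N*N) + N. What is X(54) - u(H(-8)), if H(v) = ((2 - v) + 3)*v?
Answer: 14731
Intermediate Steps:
X(N) = N + 2*N**2 (X(N) = (N**2 + N**2) + N = 2*N**2 + N = N + 2*N**2)
H(v) = v*(5 - v) (H(v) = (5 - v)*v = v*(5 - v))
u(E) = -2501 + 61*E (u(E) = 61*(-41 + E) = -2501 + 61*E)
X(54) - u(H(-8)) = 54*(1 + 2*54) - (-2501 + 61*(-8*(5 - 1*(-8)))) = 54*(1 + 108) - (-2501 + 61*(-8*(5 + 8))) = 54*109 - (-2501 + 61*(-8*13)) = 5886 - (-2501 + 61*(-104)) = 5886 - (-2501 - 6344) = 5886 - 1*(-8845) = 5886 + 8845 = 14731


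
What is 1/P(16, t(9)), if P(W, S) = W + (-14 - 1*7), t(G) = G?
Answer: -⅕ ≈ -0.20000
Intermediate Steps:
P(W, S) = -21 + W (P(W, S) = W + (-14 - 7) = W - 21 = -21 + W)
1/P(16, t(9)) = 1/(-21 + 16) = 1/(-5) = -⅕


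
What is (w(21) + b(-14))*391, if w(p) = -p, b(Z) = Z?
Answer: -13685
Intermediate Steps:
(w(21) + b(-14))*391 = (-1*21 - 14)*391 = (-21 - 14)*391 = -35*391 = -13685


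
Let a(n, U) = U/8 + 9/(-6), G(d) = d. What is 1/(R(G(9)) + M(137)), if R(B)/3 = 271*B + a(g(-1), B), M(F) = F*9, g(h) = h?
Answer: 8/68391 ≈ 0.00011697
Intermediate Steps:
M(F) = 9*F
a(n, U) = -3/2 + U/8 (a(n, U) = U*(⅛) + 9*(-⅙) = U/8 - 3/2 = -3/2 + U/8)
R(B) = -9/2 + 6507*B/8 (R(B) = 3*(271*B + (-3/2 + B/8)) = 3*(-3/2 + 2169*B/8) = -9/2 + 6507*B/8)
1/(R(G(9)) + M(137)) = 1/((-9/2 + (6507/8)*9) + 9*137) = 1/((-9/2 + 58563/8) + 1233) = 1/(58527/8 + 1233) = 1/(68391/8) = 8/68391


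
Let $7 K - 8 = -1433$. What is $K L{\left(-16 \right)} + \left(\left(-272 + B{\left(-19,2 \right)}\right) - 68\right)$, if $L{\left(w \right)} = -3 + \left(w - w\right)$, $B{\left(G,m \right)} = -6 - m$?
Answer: $\frac{1839}{7} \approx 262.71$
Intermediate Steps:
$K = - \frac{1425}{7}$ ($K = \frac{8}{7} + \frac{1}{7} \left(-1433\right) = \frac{8}{7} - \frac{1433}{7} = - \frac{1425}{7} \approx -203.57$)
$L{\left(w \right)} = -3$ ($L{\left(w \right)} = -3 + 0 = -3$)
$K L{\left(-16 \right)} + \left(\left(-272 + B{\left(-19,2 \right)}\right) - 68\right) = \left(- \frac{1425}{7}\right) \left(-3\right) - 348 = \frac{4275}{7} - 348 = \frac{1839}{7}$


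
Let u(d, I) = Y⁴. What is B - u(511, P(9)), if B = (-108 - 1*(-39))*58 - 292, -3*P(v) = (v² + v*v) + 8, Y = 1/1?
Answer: -4295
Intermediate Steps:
Y = 1
P(v) = -8/3 - 2*v²/3 (P(v) = -((v² + v*v) + 8)/3 = -((v² + v²) + 8)/3 = -(2*v² + 8)/3 = -(8 + 2*v²)/3 = -8/3 - 2*v²/3)
u(d, I) = 1 (u(d, I) = 1⁴ = 1)
B = -4294 (B = (-108 + 39)*58 - 292 = -69*58 - 292 = -4002 - 292 = -4294)
B - u(511, P(9)) = -4294 - 1*1 = -4294 - 1 = -4295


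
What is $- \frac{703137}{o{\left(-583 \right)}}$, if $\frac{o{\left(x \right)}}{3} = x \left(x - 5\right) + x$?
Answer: $- \frac{234379}{342221} \approx -0.68488$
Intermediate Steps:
$o{\left(x \right)} = 3 x + 3 x \left(-5 + x\right)$ ($o{\left(x \right)} = 3 \left(x \left(x - 5\right) + x\right) = 3 \left(x \left(-5 + x\right) + x\right) = 3 \left(x + x \left(-5 + x\right)\right) = 3 x + 3 x \left(-5 + x\right)$)
$- \frac{703137}{o{\left(-583 \right)}} = - \frac{703137}{3 \left(-583\right) \left(-4 - 583\right)} = - \frac{703137}{3 \left(-583\right) \left(-587\right)} = - \frac{703137}{1026663} = \left(-703137\right) \frac{1}{1026663} = - \frac{234379}{342221}$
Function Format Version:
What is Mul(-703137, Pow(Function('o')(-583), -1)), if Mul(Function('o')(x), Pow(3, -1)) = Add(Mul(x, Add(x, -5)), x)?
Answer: Rational(-234379, 342221) ≈ -0.68488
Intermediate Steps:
Function('o')(x) = Add(Mul(3, x), Mul(3, x, Add(-5, x))) (Function('o')(x) = Mul(3, Add(Mul(x, Add(x, -5)), x)) = Mul(3, Add(Mul(x, Add(-5, x)), x)) = Mul(3, Add(x, Mul(x, Add(-5, x)))) = Add(Mul(3, x), Mul(3, x, Add(-5, x))))
Mul(-703137, Pow(Function('o')(-583), -1)) = Mul(-703137, Pow(Mul(3, -583, Add(-4, -583)), -1)) = Mul(-703137, Pow(Mul(3, -583, -587), -1)) = Mul(-703137, Pow(1026663, -1)) = Mul(-703137, Rational(1, 1026663)) = Rational(-234379, 342221)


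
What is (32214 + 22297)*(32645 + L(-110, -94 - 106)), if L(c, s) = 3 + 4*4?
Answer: 1780547304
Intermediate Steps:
L(c, s) = 19 (L(c, s) = 3 + 16 = 19)
(32214 + 22297)*(32645 + L(-110, -94 - 106)) = (32214 + 22297)*(32645 + 19) = 54511*32664 = 1780547304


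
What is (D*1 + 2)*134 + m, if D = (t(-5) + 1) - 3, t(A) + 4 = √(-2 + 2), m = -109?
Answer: -645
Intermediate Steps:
t(A) = -4 (t(A) = -4 + √(-2 + 2) = -4 + √0 = -4 + 0 = -4)
D = -6 (D = (-4 + 1) - 3 = -3 - 3 = -6)
(D*1 + 2)*134 + m = (-6*1 + 2)*134 - 109 = (-6 + 2)*134 - 109 = -4*134 - 109 = -536 - 109 = -645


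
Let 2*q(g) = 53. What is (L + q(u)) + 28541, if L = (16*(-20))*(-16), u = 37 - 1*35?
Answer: 67375/2 ≈ 33688.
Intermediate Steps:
u = 2 (u = 37 - 35 = 2)
L = 5120 (L = -320*(-16) = 5120)
q(g) = 53/2 (q(g) = (½)*53 = 53/2)
(L + q(u)) + 28541 = (5120 + 53/2) + 28541 = 10293/2 + 28541 = 67375/2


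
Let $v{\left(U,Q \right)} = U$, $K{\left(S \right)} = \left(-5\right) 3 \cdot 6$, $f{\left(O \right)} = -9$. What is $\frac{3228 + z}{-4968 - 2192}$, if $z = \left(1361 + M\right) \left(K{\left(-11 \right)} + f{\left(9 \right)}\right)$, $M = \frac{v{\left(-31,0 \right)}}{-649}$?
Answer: $\frac{1939857}{105610} \approx 18.368$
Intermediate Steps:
$K{\left(S \right)} = -90$ ($K{\left(S \right)} = \left(-15\right) 6 = -90$)
$M = \frac{31}{649}$ ($M = - \frac{31}{-649} = \left(-31\right) \left(- \frac{1}{649}\right) = \frac{31}{649} \approx 0.047766$)
$z = - \frac{7949880}{59}$ ($z = \left(1361 + \frac{31}{649}\right) \left(-90 - 9\right) = \frac{883320}{649} \left(-99\right) = - \frac{7949880}{59} \approx -1.3474 \cdot 10^{5}$)
$\frac{3228 + z}{-4968 - 2192} = \frac{3228 - \frac{7949880}{59}}{-4968 - 2192} = - \frac{7759428}{59 \left(-7160\right)} = \left(- \frac{7759428}{59}\right) \left(- \frac{1}{7160}\right) = \frac{1939857}{105610}$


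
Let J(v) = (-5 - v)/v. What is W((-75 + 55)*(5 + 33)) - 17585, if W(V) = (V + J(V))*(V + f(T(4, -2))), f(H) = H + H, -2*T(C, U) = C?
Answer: 21424931/38 ≈ 5.6381e+5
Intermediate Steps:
J(v) = (-5 - v)/v
T(C, U) = -C/2
f(H) = 2*H
W(V) = (-4 + V)*(V + (-5 - V)/V) (W(V) = (V + (-5 - V)/V)*(V + 2*(-½*4)) = (V + (-5 - V)/V)*(V + 2*(-2)) = (V + (-5 - V)/V)*(V - 4) = (V + (-5 - V)/V)*(-4 + V) = (-4 + V)*(V + (-5 - V)/V))
W((-75 + 55)*(5 + 33)) - 17585 = (-1 + ((-75 + 55)*(5 + 33))² - 5*(-75 + 55)*(5 + 33) + 20/(((-75 + 55)*(5 + 33)))) - 17585 = (-1 + (-20*38)² - (-100)*38 + 20/((-20*38))) - 17585 = (-1 + (-760)² - 5*(-760) + 20/(-760)) - 17585 = (-1 + 577600 + 3800 + 20*(-1/760)) - 17585 = (-1 + 577600 + 3800 - 1/38) - 17585 = 22093161/38 - 17585 = 21424931/38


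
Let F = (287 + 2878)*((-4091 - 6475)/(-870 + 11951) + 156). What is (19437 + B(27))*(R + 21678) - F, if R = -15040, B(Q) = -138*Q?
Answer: 1150195565508/11081 ≈ 1.0380e+8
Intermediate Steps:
F = 5437691550/11081 (F = 3165*(-10566/11081 + 156) = 3165*(1718070/11081) = 5437691550/11081 ≈ 4.9072e+5)
(19437 + B(27))*(R + 21678) - F = (19437 - 138*27)*(-15040 + 21678) - 1*5437691550/11081 = (19437 - 3726)*6638 - 5437691550/11081 = 15711*6638 - 5437691550/11081 = 104289618 - 5437691550/11081 = 1150195565508/11081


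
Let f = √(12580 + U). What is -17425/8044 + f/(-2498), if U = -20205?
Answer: -17425/8044 - 5*I*√305/2498 ≈ -2.1662 - 0.034956*I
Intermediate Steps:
f = 5*I*√305 (f = √(12580 - 20205) = √(-7625) = 5*I*√305 ≈ 87.321*I)
-17425/8044 + f/(-2498) = -17425/8044 + (5*I*√305)/(-2498) = -17425*1/8044 + (5*I*√305)*(-1/2498) = -17425/8044 - 5*I*√305/2498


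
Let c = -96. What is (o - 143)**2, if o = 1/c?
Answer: 188485441/9216 ≈ 20452.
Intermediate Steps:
o = -1/96 (o = 1/(-96) = -1/96 ≈ -0.010417)
(o - 143)**2 = (-1/96 - 143)**2 = (-13729/96)**2 = 188485441/9216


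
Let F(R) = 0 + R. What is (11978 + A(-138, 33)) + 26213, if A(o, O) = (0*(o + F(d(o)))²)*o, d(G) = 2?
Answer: 38191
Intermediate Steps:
F(R) = R
A(o, O) = 0 (A(o, O) = (0*(o + 2)²)*o = (0*(2 + o)²)*o = 0*o = 0)
(11978 + A(-138, 33)) + 26213 = (11978 + 0) + 26213 = 11978 + 26213 = 38191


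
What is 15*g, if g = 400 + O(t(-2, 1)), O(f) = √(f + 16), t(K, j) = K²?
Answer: 6000 + 30*√5 ≈ 6067.1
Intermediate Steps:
O(f) = √(16 + f)
g = 400 + 2*√5 (g = 400 + √(16 + (-2)²) = 400 + √(16 + 4) = 400 + √20 = 400 + 2*√5 ≈ 404.47)
15*g = 15*(400 + 2*√5) = 6000 + 30*√5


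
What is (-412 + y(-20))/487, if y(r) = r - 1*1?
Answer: -433/487 ≈ -0.88912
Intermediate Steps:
y(r) = -1 + r (y(r) = r - 1 = -1 + r)
(-412 + y(-20))/487 = (-412 + (-1 - 20))/487 = (-412 - 21)/487 = (1/487)*(-433) = -433/487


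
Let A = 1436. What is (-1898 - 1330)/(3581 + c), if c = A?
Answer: -3228/5017 ≈ -0.64341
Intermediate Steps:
c = 1436
(-1898 - 1330)/(3581 + c) = (-1898 - 1330)/(3581 + 1436) = -3228/5017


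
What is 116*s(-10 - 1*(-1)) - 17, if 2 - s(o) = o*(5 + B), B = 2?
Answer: 7523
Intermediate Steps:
s(o) = 2 - 7*o (s(o) = 2 - o*(5 + 2) = 2 - o*7 = 2 - 7*o)
116*s(-10 - 1*(-1)) - 17 = 116*(2 - 7*(-10 - 1*(-1))) - 17 = 116*(2 - 7*(-10 + 1)) - 17 = 116*(2 - 7*(-9)) - 17 = 116*(2 + 63) - 17 = 116*65 - 17 = 7540 - 17 = 7523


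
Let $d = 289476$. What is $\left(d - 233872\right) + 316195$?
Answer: $371799$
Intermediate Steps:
$\left(d - 233872\right) + 316195 = \left(289476 - 233872\right) + 316195 = 55604 + 316195 = 371799$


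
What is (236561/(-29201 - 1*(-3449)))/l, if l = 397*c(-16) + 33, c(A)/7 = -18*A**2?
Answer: 236561/329769785448 ≈ 7.1735e-7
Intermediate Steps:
c(A) = -126*A**2 (c(A) = 7*(-18*A**2) = -126*A**2)
l = -12805599 (l = 397*(-126*(-16)**2) + 33 = 397*(-126*256) + 33 = 397*(-32256) + 33 = -12805632 + 33 = -12805599)
(236561/(-29201 - 1*(-3449)))/l = (236561/(-29201 - 1*(-3449)))/(-12805599) = (236561/(-29201 + 3449))*(-1/12805599) = (236561/(-25752))*(-1/12805599) = (236561*(-1/25752))*(-1/12805599) = -236561/25752*(-1/12805599) = 236561/329769785448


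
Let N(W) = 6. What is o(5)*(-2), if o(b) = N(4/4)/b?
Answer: -12/5 ≈ -2.4000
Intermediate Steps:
o(b) = 6/b
o(5)*(-2) = (6/5)*(-2) = -12/5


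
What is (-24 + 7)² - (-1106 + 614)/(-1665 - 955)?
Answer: 189172/655 ≈ 288.81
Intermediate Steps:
(-24 + 7)² - (-1106 + 614)/(-1665 - 955) = (-17)² - (-492)/(-2620) = 289 - (-492)*(-1)/2620 = 289 - 1*123/655 = 289 - 123/655 = 189172/655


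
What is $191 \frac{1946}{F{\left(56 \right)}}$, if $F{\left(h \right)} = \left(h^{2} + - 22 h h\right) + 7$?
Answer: $- \frac{53098}{9407} \approx -5.6445$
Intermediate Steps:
$F{\left(h \right)} = 7 - 21 h^{2}$ ($F{\left(h \right)} = \left(h^{2} - 22 h^{2}\right) + 7 = - 21 h^{2} + 7 = 7 - 21 h^{2}$)
$191 \frac{1946}{F{\left(56 \right)}} = 191 \frac{1946}{7 - 21 \cdot 56^{2}} = 191 \frac{1946}{7 - 65856} = 191 \frac{1946}{-65849} = 191 \cdot 1946 \left(- \frac{1}{65849}\right) = 191 \left(- \frac{278}{9407}\right) = - \frac{53098}{9407}$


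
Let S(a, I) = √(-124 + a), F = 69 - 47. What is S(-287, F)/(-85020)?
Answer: -I*√411/85020 ≈ -0.00023845*I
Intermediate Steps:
F = 22
S(-287, F)/(-85020) = √(-124 - 287)/(-85020) = √(-411)*(-1/85020) = (I*√411)*(-1/85020) = -I*√411/85020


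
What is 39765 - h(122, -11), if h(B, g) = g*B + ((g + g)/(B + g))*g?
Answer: 4562635/111 ≈ 41105.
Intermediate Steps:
h(B, g) = B*g + 2*g²/(B + g) (h(B, g) = B*g + ((2*g)/(B + g))*g = B*g + (2*g/(B + g))*g = B*g + 2*g²/(B + g))
39765 - h(122, -11) = 39765 - (-11)*(122² + 2*(-11) + 122*(-11))/(122 - 11) = 39765 - (-11)*(14884 - 22 - 1342)/111 = 39765 - (-11)*13520/111 = 39765 - 1*(-148720/111) = 39765 + 148720/111 = 4562635/111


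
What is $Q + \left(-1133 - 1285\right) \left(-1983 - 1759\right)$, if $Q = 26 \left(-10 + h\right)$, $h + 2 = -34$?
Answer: $9046960$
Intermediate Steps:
$h = -36$ ($h = -2 - 34 = -36$)
$Q = -1196$ ($Q = 26 \left(-10 - 36\right) = 26 \left(-46\right) = -1196$)
$Q + \left(-1133 - 1285\right) \left(-1983 - 1759\right) = -1196 + \left(-1133 - 1285\right) \left(-1983 - 1759\right) = -1196 - -9048156 = -1196 + 9048156 = 9046960$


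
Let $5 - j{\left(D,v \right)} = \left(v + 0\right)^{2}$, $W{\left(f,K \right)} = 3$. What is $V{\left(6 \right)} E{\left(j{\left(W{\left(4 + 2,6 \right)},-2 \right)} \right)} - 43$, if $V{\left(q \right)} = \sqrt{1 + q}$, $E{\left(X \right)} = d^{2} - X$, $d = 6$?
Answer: $-43 + 35 \sqrt{7} \approx 49.601$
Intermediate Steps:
$j{\left(D,v \right)} = 5 - v^{2}$ ($j{\left(D,v \right)} = 5 - \left(v + 0\right)^{2} = 5 - v^{2}$)
$E{\left(X \right)} = 36 - X$ ($E{\left(X \right)} = 6^{2} - X = 36 - X$)
$V{\left(6 \right)} E{\left(j{\left(W{\left(4 + 2,6 \right)},-2 \right)} \right)} - 43 = \sqrt{1 + 6} \left(36 - \left(5 - \left(-2\right)^{2}\right)\right) - 43 = \sqrt{7} \left(36 - \left(5 - 4\right)\right) - 43 = \sqrt{7} \left(36 - 1\right) - 43 = \sqrt{7} \cdot 35 - 43 = 35 \sqrt{7} - 43 = -43 + 35 \sqrt{7}$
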